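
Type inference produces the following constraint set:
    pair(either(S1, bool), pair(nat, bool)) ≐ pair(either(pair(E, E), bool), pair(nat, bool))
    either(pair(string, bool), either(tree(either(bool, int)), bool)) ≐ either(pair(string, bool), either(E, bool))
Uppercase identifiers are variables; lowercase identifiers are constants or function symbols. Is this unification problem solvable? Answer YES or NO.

YES

Decompose pair/2: either(S1, bool) ≐ either(pair(E, E), bool),  pair(nat, bool) ≐ pair(nat, bool).
Decompose either/2: S1 ≐ pair(E, E),  bool ≐ bool.
Bind S1 := pair(E, E); no other remaining equation mentions S1.
Delete trivial equation bool ≐ bool.
Delete trivial equation pair(nat, bool) ≐ pair(nat, bool).
Decompose either/2: pair(string, bool) ≐ pair(string, bool),  either(tree(either(bool, int)), bool) ≐ either(E, bool).
Delete trivial equation pair(string, bool) ≐ pair(string, bool).
Decompose either/2: tree(either(bool, int)) ≐ E,  bool ≐ bool.
Bind E := tree(either(bool, int)); no other remaining equation mentions E. Substituting into the earlier binding gives S1 := pair(tree(either(bool, int)), tree(either(bool, int))).
Delete trivial equation bool ≐ bool.
No equations remain and no clash or occurs-check failure arose, so a unifier exists.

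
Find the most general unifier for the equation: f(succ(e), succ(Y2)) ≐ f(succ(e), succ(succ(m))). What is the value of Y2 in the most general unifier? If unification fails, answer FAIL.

succ(m)

Decompose f/2: succ(e) ≐ succ(e),  succ(Y2) ≐ succ(succ(m)).
Delete trivial equation succ(e) ≐ succ(e).
Decompose succ/1: Y2 ≐ succ(m).
Bind Y2 := succ(m).
MGU = { Y2 -> succ(m) }, so Y2 -> succ(m).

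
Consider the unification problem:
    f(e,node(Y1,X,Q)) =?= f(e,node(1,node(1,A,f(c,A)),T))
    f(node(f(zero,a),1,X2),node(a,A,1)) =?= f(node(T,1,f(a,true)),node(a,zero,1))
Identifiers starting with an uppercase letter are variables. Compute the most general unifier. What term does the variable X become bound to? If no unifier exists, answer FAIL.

Decompose f/2: e =?= e,  node(Y1,X,Q) =?= node(1,node(1,A,f(c,A)),T).
Delete trivial equation e =?= e.
Decompose node/3: Y1 =?= 1,  X =?= node(1,A,f(c,A)),  Q =?= T.
Bind Y1 := 1; no other remaining equation mentions Y1.
Bind X := node(1,A,f(c,A)); no other remaining equation mentions X.
Bind Q := T; no other remaining equation mentions Q.
Decompose f/2: node(f(zero,a),1,X2) =?= node(T,1,f(a,true)),  node(a,A,1) =?= node(a,zero,1).
Decompose node/3: f(zero,a) =?= T,  1 =?= 1,  X2 =?= f(a,true).
Bind T := f(zero,a); no other remaining equation mentions T. Substituting into the earlier binding gives Q := f(zero,a).
Delete trivial equation 1 =?= 1.
Bind X2 := f(a,true); no other remaining equation mentions X2.
Decompose node/3: a =?= a,  A =?= zero,  1 =?= 1.
Delete trivial equation a =?= a.
Bind A := zero; no other remaining equation mentions A. Substituting into the earlier binding gives X := node(1,zero,f(c,zero)).
Delete trivial equation 1 =?= 1.
MGU = { Y1 := 1, X := node(1,zero,f(c,zero)), Q := f(zero,a), T := f(zero,a), X2 := f(a,true), A := zero }, so X := node(1,zero,f(c,zero)).

node(1,zero,f(c,zero))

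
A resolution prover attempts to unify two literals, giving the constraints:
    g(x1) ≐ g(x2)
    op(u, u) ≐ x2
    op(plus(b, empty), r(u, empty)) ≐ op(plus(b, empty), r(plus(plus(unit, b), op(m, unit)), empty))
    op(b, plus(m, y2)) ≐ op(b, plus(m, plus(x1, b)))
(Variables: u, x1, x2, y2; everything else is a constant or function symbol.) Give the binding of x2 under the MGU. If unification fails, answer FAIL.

op(plus(plus(unit, b), op(m, unit)), plus(plus(unit, b), op(m, unit)))

Decompose g/1: x1 ≐ x2.
Bind x1 := x2; substituting into the one remaining equation that mentions x1 gives: op(b, plus(m, y2)) ≐ op(b, plus(m, plus(x2, b))).
Bind x2 := op(u, u); substituting into the one remaining equation that mentions x2 gives: op(b, plus(m, y2)) ≐ op(b, plus(m, plus(op(u, u), b))). Substituting into the earlier binding gives x1 := op(u, u).
Decompose op/2: plus(b, empty) ≐ plus(b, empty),  r(u, empty) ≐ r(plus(plus(unit, b), op(m, unit)), empty).
Delete trivial equation plus(b, empty) ≐ plus(b, empty).
Decompose r/2: u ≐ plus(plus(unit, b), op(m, unit)),  empty ≐ empty.
Bind u := plus(plus(unit, b), op(m, unit)); substituting into the one remaining equation that mentions u gives: op(b, plus(m, y2)) ≐ op(b, plus(m, plus(op(plus(plus(unit, b), op(m, unit)), plus(plus(unit, b), op(m, unit))), b))). Substituting into the earlier bindings gives x1 := op(plus(plus(unit, b), op(m, unit)), plus(plus(unit, b), op(m, unit))), x2 := op(plus(plus(unit, b), op(m, unit)), plus(plus(unit, b), op(m, unit))).
Delete trivial equation empty ≐ empty.
Decompose op/2: b ≐ b,  plus(m, y2) ≐ plus(m, plus(op(plus(plus(unit, b), op(m, unit)), plus(plus(unit, b), op(m, unit))), b)).
Delete trivial equation b ≐ b.
Decompose plus/2: m ≐ m,  y2 ≐ plus(op(plus(plus(unit, b), op(m, unit)), plus(plus(unit, b), op(m, unit))), b).
Delete trivial equation m ≐ m.
Bind y2 := plus(op(plus(plus(unit, b), op(m, unit)), plus(plus(unit, b), op(m, unit))), b).
MGU = { x1 -> op(plus(plus(unit, b), op(m, unit)), plus(plus(unit, b), op(m, unit))), x2 -> op(plus(plus(unit, b), op(m, unit)), plus(plus(unit, b), op(m, unit))), u -> plus(plus(unit, b), op(m, unit)), y2 -> plus(op(plus(plus(unit, b), op(m, unit)), plus(plus(unit, b), op(m, unit))), b) }, so x2 -> op(plus(plus(unit, b), op(m, unit)), plus(plus(unit, b), op(m, unit))).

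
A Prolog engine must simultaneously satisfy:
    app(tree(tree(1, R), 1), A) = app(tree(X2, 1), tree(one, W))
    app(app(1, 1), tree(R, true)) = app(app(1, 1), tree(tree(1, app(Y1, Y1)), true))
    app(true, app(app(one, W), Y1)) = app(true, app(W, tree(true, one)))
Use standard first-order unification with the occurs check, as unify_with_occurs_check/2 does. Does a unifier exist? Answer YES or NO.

Decompose app/2: tree(tree(1, R), 1) = tree(X2, 1),  A = tree(one, W).
Decompose tree/2: tree(1, R) = X2,  1 = 1.
Bind X2 := tree(1, R); no other remaining equation mentions X2.
Delete trivial equation 1 = 1.
Bind A := tree(one, W); no other remaining equation mentions A.
Decompose app/2: app(1, 1) = app(1, 1),  tree(R, true) = tree(tree(1, app(Y1, Y1)), true).
Delete trivial equation app(1, 1) = app(1, 1).
Decompose tree/2: R = tree(1, app(Y1, Y1)),  true = true.
Bind R := tree(1, app(Y1, Y1)); no other remaining equation mentions R. Substituting into the earlier binding gives X2 := tree(1, tree(1, app(Y1, Y1))).
Delete trivial equation true = true.
Decompose app/2: true = true,  app(app(one, W), Y1) = app(W, tree(true, one)).
Delete trivial equation true = true.
Decompose app/2: app(one, W) = W,  Y1 = tree(true, one).
Occurs check fails: W occurs in app(one, W); the equation W = app(one, W) has no finite solution.

NO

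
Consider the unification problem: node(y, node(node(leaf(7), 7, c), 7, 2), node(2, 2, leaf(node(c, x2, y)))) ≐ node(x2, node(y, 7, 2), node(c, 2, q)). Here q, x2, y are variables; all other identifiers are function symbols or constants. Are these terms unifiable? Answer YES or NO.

NO

Decompose node/3: y ≐ x2,  node(node(leaf(7), 7, c), 7, 2) ≐ node(y, 7, 2),  node(2, 2, leaf(node(c, x2, y))) ≐ node(c, 2, q).
Bind y := x2; substituting into the remaining equations gives: node(node(leaf(7), 7, c), 7, 2) ≐ node(x2, 7, 2),  node(2, 2, leaf(node(c, x2, x2))) ≐ node(c, 2, q).
Decompose node/3: node(leaf(7), 7, c) ≐ x2,  7 ≐ 7,  2 ≐ 2.
Bind x2 := node(leaf(7), 7, c); substituting into the one remaining equation that mentions x2 gives: node(2, 2, leaf(node(c, node(leaf(7), 7, c), node(leaf(7), 7, c)))) ≐ node(c, 2, q). Substituting into the earlier binding gives y := node(leaf(7), 7, c).
Delete trivial equation 7 ≐ 7.
Delete trivial equation 2 ≐ 2.
Decompose node/3: 2 ≐ c,  2 ≐ 2,  leaf(node(c, node(leaf(7), 7, c), node(leaf(7), 7, c))) ≐ q.
Clash: constants 2 and c differ; no unifier exists.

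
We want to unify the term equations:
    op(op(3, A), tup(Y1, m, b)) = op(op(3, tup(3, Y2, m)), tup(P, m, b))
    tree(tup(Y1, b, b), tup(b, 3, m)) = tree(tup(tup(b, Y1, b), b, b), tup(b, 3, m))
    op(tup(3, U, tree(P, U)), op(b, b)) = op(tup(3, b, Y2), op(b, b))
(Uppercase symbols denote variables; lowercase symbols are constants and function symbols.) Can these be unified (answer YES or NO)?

NO

Decompose op/2: op(3, A) = op(3, tup(3, Y2, m)),  tup(Y1, m, b) = tup(P, m, b).
Decompose op/2: 3 = 3,  A = tup(3, Y2, m).
Delete trivial equation 3 = 3.
Bind A := tup(3, Y2, m); no other remaining equation mentions A.
Decompose tup/3: Y1 = P,  m = m,  b = b.
Bind Y1 := P; substituting into the one remaining equation that mentions Y1 gives: tree(tup(P, b, b), tup(b, 3, m)) = tree(tup(tup(b, P, b), b, b), tup(b, 3, m)).
Delete trivial equation m = m.
Delete trivial equation b = b.
Decompose tree/2: tup(P, b, b) = tup(tup(b, P, b), b, b),  tup(b, 3, m) = tup(b, 3, m).
Decompose tup/3: P = tup(b, P, b),  b = b,  b = b.
Occurs check fails: P occurs in tup(b, P, b); the equation P = tup(b, P, b) has no finite solution.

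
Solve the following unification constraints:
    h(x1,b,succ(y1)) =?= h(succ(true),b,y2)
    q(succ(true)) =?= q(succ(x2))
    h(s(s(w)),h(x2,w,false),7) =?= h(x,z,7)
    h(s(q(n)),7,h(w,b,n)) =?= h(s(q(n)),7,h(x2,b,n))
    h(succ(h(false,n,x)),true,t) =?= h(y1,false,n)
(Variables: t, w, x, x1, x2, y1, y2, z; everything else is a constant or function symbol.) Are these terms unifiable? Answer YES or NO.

NO

Decompose h/3: x1 =?= succ(true),  b =?= b,  succ(y1) =?= y2.
Bind x1 := succ(true); no other remaining equation mentions x1.
Delete trivial equation b =?= b.
Bind y2 := succ(y1); no other remaining equation mentions y2.
Decompose q/1: succ(true) =?= succ(x2).
Decompose succ/1: true =?= x2.
Bind x2 := true; substituting into the 2 remaining equations that mention x2 gives: h(s(s(w)),h(true,w,false),7) =?= h(x,z,7),  h(s(q(n)),7,h(w,b,n)) =?= h(s(q(n)),7,h(true,b,n)).
Decompose h/3: s(s(w)) =?= x,  h(true,w,false) =?= z,  7 =?= 7.
Bind x := s(s(w)); substituting into the one remaining equation that mentions x gives: h(succ(h(false,n,s(s(w)))),true,t) =?= h(y1,false,n).
Bind z := h(true,w,false); no other remaining equation mentions z.
Delete trivial equation 7 =?= 7.
Decompose h/3: s(q(n)) =?= s(q(n)),  7 =?= 7,  h(w,b,n) =?= h(true,b,n).
Delete trivial equation s(q(n)) =?= s(q(n)).
Delete trivial equation 7 =?= 7.
Decompose h/3: w =?= true,  b =?= b,  n =?= n.
Bind w := true; substituting into the one remaining equation that mentions w gives: h(succ(h(false,n,s(s(true)))),true,t) =?= h(y1,false,n). Substituting into the earlier bindings gives x := s(s(true)), z := h(true,true,false).
Delete trivial equation b =?= b.
Delete trivial equation n =?= n.
Decompose h/3: succ(h(false,n,s(s(true)))) =?= y1,  true =?= false,  t =?= n.
Bind y1 := succ(h(false,n,s(s(true)))); no other remaining equation mentions y1. Substituting into the earlier binding gives y2 := succ(succ(h(false,n,s(s(true))))).
Clash: constants true and false differ; no unifier exists.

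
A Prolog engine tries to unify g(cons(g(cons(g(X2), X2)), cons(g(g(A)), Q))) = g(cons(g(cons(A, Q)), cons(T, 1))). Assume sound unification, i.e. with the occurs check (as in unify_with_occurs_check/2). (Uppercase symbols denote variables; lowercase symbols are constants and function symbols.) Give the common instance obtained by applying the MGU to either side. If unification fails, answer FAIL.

g(cons(g(cons(g(1), 1)), cons(g(g(g(1))), 1)))

Decompose g/1: cons(g(cons(g(X2), X2)), cons(g(g(A)), Q)) = cons(g(cons(A, Q)), cons(T, 1)).
Decompose cons/2: g(cons(g(X2), X2)) = g(cons(A, Q)),  cons(g(g(A)), Q) = cons(T, 1).
Decompose g/1: cons(g(X2), X2) = cons(A, Q).
Decompose cons/2: g(X2) = A,  X2 = Q.
Bind A := g(X2); substituting into the one remaining equation that mentions A gives: cons(g(g(g(X2))), Q) = cons(T, 1).
Bind X2 := Q; substituting into the remaining equation gives: cons(g(g(g(Q))), Q) = cons(T, 1). Substituting into the earlier binding gives A := g(Q).
Decompose cons/2: g(g(g(Q))) = T,  Q = 1.
Bind T := g(g(g(Q))); no other remaining equation mentions T.
Bind Q := 1. Substituting into the earlier bindings gives A := g(1), X2 := 1, T := g(g(g(1))).
Applying the MGU to either side gives g(cons(g(cons(g(1), 1)), cons(g(g(g(1))), 1))).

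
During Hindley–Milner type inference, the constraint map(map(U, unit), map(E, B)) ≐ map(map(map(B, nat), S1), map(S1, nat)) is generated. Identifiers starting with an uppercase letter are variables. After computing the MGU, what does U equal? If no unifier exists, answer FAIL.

map(nat, nat)

Decompose map/2: map(U, unit) ≐ map(map(B, nat), S1),  map(E, B) ≐ map(S1, nat).
Decompose map/2: U ≐ map(B, nat),  unit ≐ S1.
Bind U := map(B, nat); no other remaining equation mentions U.
Bind S1 := unit; substituting into the remaining equation gives: map(E, B) ≐ map(unit, nat).
Decompose map/2: E ≐ unit,  B ≐ nat.
Bind E := unit; no other remaining equation mentions E.
Bind B := nat. Substituting into the earlier binding gives U := map(nat, nat).
MGU = { U ↦ map(nat, nat), S1 ↦ unit, E ↦ unit, B ↦ nat }, so U ↦ map(nat, nat).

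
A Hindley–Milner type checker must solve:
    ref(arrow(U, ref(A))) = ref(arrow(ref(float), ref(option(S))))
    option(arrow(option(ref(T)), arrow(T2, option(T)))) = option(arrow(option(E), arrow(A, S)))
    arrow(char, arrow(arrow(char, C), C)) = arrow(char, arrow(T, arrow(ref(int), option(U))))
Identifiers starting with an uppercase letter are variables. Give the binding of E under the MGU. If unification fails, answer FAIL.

ref(arrow(char, arrow(ref(int), option(ref(float)))))

Decompose ref/1: arrow(U, ref(A)) = arrow(ref(float), ref(option(S))).
Decompose arrow/2: U = ref(float),  ref(A) = ref(option(S)).
Bind U := ref(float); substituting into the one remaining equation that mentions U gives: arrow(char, arrow(arrow(char, C), C)) = arrow(char, arrow(T, arrow(ref(int), option(ref(float))))).
Decompose ref/1: A = option(S).
Bind A := option(S); substituting into the one remaining equation that mentions A gives: option(arrow(option(ref(T)), arrow(T2, option(T)))) = option(arrow(option(E), arrow(option(S), S))).
Decompose option/1: arrow(option(ref(T)), arrow(T2, option(T))) = arrow(option(E), arrow(option(S), S)).
Decompose arrow/2: option(ref(T)) = option(E),  arrow(T2, option(T)) = arrow(option(S), S).
Decompose option/1: ref(T) = E.
Bind E := ref(T); no other remaining equation mentions E.
Decompose arrow/2: T2 = option(S),  option(T) = S.
Bind T2 := option(S); no other remaining equation mentions T2.
Bind S := option(T); no other remaining equation mentions S. Substituting into the earlier bindings gives A := option(option(T)), T2 := option(option(T)).
Decompose arrow/2: char = char,  arrow(arrow(char, C), C) = arrow(T, arrow(ref(int), option(ref(float)))).
Delete trivial equation char = char.
Decompose arrow/2: arrow(char, C) = T,  C = arrow(ref(int), option(ref(float))).
Bind T := arrow(char, C); no other remaining equation mentions T. Substituting into the earlier bindings gives A := option(option(arrow(char, C))), E := ref(arrow(char, C)), T2 := option(option(arrow(char, C))), S := option(arrow(char, C)).
Bind C := arrow(ref(int), option(ref(float))). Substituting into the earlier bindings gives A := option(option(arrow(char, arrow(ref(int), option(ref(float)))))), E := ref(arrow(char, arrow(ref(int), option(ref(float))))), T2 := option(option(arrow(char, arrow(ref(int), option(ref(float)))))), S := option(arrow(char, arrow(ref(int), option(ref(float))))), T := arrow(char, arrow(ref(int), option(ref(float)))).
MGU = { U ↦ ref(float), A ↦ option(option(arrow(char, arrow(ref(int), option(ref(float)))))), E ↦ ref(arrow(char, arrow(ref(int), option(ref(float))))), T2 ↦ option(option(arrow(char, arrow(ref(int), option(ref(float)))))), S ↦ option(arrow(char, arrow(ref(int), option(ref(float))))), T ↦ arrow(char, arrow(ref(int), option(ref(float)))), C ↦ arrow(ref(int), option(ref(float))) }, so E ↦ ref(arrow(char, arrow(ref(int), option(ref(float))))).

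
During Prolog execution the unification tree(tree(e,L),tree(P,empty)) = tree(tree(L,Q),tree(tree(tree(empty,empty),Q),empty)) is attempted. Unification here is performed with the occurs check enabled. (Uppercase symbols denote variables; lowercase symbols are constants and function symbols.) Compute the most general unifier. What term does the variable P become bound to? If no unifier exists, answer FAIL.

tree(tree(empty,empty),e)

Decompose tree/2: tree(e,L) = tree(L,Q),  tree(P,empty) = tree(tree(tree(empty,empty),Q),empty).
Decompose tree/2: e = L,  L = Q.
Bind L := e; substituting into the one remaining equation that mentions L gives: e = Q.
Bind Q := e; substituting into the remaining equation gives: tree(P,empty) = tree(tree(tree(empty,empty),e),empty).
Decompose tree/2: P = tree(tree(empty,empty),e),  empty = empty.
Bind P := tree(tree(empty,empty),e); no other remaining equation mentions P.
Delete trivial equation empty = empty.
MGU = { L ↦ e, Q ↦ e, P ↦ tree(tree(empty,empty),e) }, so P ↦ tree(tree(empty,empty),e).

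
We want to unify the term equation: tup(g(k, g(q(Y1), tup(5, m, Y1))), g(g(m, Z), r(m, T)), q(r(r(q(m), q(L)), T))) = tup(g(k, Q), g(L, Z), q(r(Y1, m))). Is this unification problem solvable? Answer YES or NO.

YES

Decompose tup/3: g(k, g(q(Y1), tup(5, m, Y1))) = g(k, Q),  g(g(m, Z), r(m, T)) = g(L, Z),  q(r(r(q(m), q(L)), T)) = q(r(Y1, m)).
Decompose g/2: k = k,  g(q(Y1), tup(5, m, Y1)) = Q.
Delete trivial equation k = k.
Bind Q := g(q(Y1), tup(5, m, Y1)); no other remaining equation mentions Q.
Decompose g/2: g(m, Z) = L,  r(m, T) = Z.
Bind L := g(m, Z); substituting into the one remaining equation that mentions L gives: q(r(r(q(m), q(g(m, Z))), T)) = q(r(Y1, m)).
Bind Z := r(m, T); substituting into the remaining equation gives: q(r(r(q(m), q(g(m, r(m, T)))), T)) = q(r(Y1, m)). Substituting into the earlier binding gives L := g(m, r(m, T)).
Decompose q/1: r(r(q(m), q(g(m, r(m, T)))), T) = r(Y1, m).
Decompose r/2: r(q(m), q(g(m, r(m, T)))) = Y1,  T = m.
Bind Y1 := r(q(m), q(g(m, r(m, T)))); no other remaining equation mentions Y1. Substituting into the earlier binding gives Q := g(q(r(q(m), q(g(m, r(m, T))))), tup(5, m, r(q(m), q(g(m, r(m, T)))))).
Bind T := m. Substituting into the earlier bindings gives Q := g(q(r(q(m), q(g(m, r(m, m))))), tup(5, m, r(q(m), q(g(m, r(m, m)))))), L := g(m, r(m, m)), Z := r(m, m), Y1 := r(q(m), q(g(m, r(m, m)))).
No equations remain and no clash or occurs-check failure arose, so a unifier exists.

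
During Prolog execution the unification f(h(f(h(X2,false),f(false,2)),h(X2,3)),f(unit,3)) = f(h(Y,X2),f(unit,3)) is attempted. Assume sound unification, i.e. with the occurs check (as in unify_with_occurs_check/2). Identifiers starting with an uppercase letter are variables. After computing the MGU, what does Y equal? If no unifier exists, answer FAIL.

FAIL

Decompose f/2: h(f(h(X2,false),f(false,2)),h(X2,3)) = h(Y,X2),  f(unit,3) = f(unit,3).
Decompose h/2: f(h(X2,false),f(false,2)) = Y,  h(X2,3) = X2.
Bind Y := f(h(X2,false),f(false,2)); no other remaining equation mentions Y.
Occurs check fails: X2 occurs in h(X2,3); the equation X2 = h(X2,3) has no finite solution.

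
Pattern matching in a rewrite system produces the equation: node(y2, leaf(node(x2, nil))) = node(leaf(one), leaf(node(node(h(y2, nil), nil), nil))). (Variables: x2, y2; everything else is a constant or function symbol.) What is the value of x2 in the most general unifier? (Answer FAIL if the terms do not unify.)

Decompose node/2: y2 = leaf(one),  leaf(node(x2, nil)) = leaf(node(node(h(y2, nil), nil), nil)).
Bind y2 := leaf(one); substituting into the remaining equation gives: leaf(node(x2, nil)) = leaf(node(node(h(leaf(one), nil), nil), nil)).
Decompose leaf/1: node(x2, nil) = node(node(h(leaf(one), nil), nil), nil).
Decompose node/2: x2 = node(h(leaf(one), nil), nil),  nil = nil.
Bind x2 := node(h(leaf(one), nil), nil); no other remaining equation mentions x2.
Delete trivial equation nil = nil.
MGU = { y2 ↦ leaf(one), x2 ↦ node(h(leaf(one), nil), nil) }, so x2 ↦ node(h(leaf(one), nil), nil).

node(h(leaf(one), nil), nil)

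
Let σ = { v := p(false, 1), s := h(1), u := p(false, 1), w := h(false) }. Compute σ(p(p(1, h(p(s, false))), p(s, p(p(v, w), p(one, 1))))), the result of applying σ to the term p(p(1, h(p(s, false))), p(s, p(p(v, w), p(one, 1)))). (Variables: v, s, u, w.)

p(p(1, h(p(h(1), false))), p(h(1), p(p(p(false, 1), h(false)), p(one, 1))))

Replace each occurrence of v with p(false, 1).
Replace each occurrence of s with h(1).
Replace each occurrence of w with h(false).
Result: p(p(1, h(p(h(1), false))), p(h(1), p(p(p(false, 1), h(false)), p(one, 1)))).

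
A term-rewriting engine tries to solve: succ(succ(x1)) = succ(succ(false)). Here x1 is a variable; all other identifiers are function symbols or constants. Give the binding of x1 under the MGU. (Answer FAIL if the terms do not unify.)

false

Decompose succ/1: succ(x1) = succ(false).
Decompose succ/1: x1 = false.
Bind x1 := false.
MGU = { x1 ↦ false }, so x1 ↦ false.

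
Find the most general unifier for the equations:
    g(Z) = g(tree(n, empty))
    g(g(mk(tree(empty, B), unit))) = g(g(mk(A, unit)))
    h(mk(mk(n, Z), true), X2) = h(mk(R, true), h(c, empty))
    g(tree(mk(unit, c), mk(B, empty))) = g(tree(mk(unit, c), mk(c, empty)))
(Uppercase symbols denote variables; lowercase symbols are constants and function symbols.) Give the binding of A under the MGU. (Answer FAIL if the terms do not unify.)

Decompose g/1: Z = tree(n, empty).
Bind Z := tree(n, empty); substituting into the one remaining equation that mentions Z gives: h(mk(mk(n, tree(n, empty)), true), X2) = h(mk(R, true), h(c, empty)).
Decompose g/1: g(mk(tree(empty, B), unit)) = g(mk(A, unit)).
Decompose g/1: mk(tree(empty, B), unit) = mk(A, unit).
Decompose mk/2: tree(empty, B) = A,  unit = unit.
Bind A := tree(empty, B); no other remaining equation mentions A.
Delete trivial equation unit = unit.
Decompose h/2: mk(mk(n, tree(n, empty)), true) = mk(R, true),  X2 = h(c, empty).
Decompose mk/2: mk(n, tree(n, empty)) = R,  true = true.
Bind R := mk(n, tree(n, empty)); no other remaining equation mentions R.
Delete trivial equation true = true.
Bind X2 := h(c, empty); no other remaining equation mentions X2.
Decompose g/1: tree(mk(unit, c), mk(B, empty)) = tree(mk(unit, c), mk(c, empty)).
Decompose tree/2: mk(unit, c) = mk(unit, c),  mk(B, empty) = mk(c, empty).
Delete trivial equation mk(unit, c) = mk(unit, c).
Decompose mk/2: B = c,  empty = empty.
Bind B := c; no other remaining equation mentions B. Substituting into the earlier binding gives A := tree(empty, c).
Delete trivial equation empty = empty.
MGU = { Z ↦ tree(n, empty), A ↦ tree(empty, c), R ↦ mk(n, tree(n, empty)), X2 ↦ h(c, empty), B ↦ c }, so A ↦ tree(empty, c).

tree(empty, c)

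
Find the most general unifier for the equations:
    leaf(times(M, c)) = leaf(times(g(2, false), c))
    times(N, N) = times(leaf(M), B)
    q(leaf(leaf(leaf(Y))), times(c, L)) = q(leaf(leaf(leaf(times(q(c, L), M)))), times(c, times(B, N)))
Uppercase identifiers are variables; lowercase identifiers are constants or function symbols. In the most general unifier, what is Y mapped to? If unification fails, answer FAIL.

Decompose leaf/1: times(M, c) = times(g(2, false), c).
Decompose times/2: M = g(2, false),  c = c.
Bind M := g(2, false); substituting into the 2 remaining equations that mention M gives: times(N, N) = times(leaf(g(2, false)), B),  q(leaf(leaf(leaf(Y))), times(c, L)) = q(leaf(leaf(leaf(times(q(c, L), g(2, false))))), times(c, times(B, N))).
Delete trivial equation c = c.
Decompose times/2: N = leaf(g(2, false)),  N = B.
Bind N := leaf(g(2, false)); substituting into the remaining equations gives: leaf(g(2, false)) = B,  q(leaf(leaf(leaf(Y))), times(c, L)) = q(leaf(leaf(leaf(times(q(c, L), g(2, false))))), times(c, times(B, leaf(g(2, false))))).
Bind B := leaf(g(2, false)); substituting into the remaining equation gives: q(leaf(leaf(leaf(Y))), times(c, L)) = q(leaf(leaf(leaf(times(q(c, L), g(2, false))))), times(c, times(leaf(g(2, false)), leaf(g(2, false))))).
Decompose q/2: leaf(leaf(leaf(Y))) = leaf(leaf(leaf(times(q(c, L), g(2, false))))),  times(c, L) = times(c, times(leaf(g(2, false)), leaf(g(2, false)))).
Decompose leaf/1: leaf(leaf(Y)) = leaf(leaf(times(q(c, L), g(2, false)))).
Decompose leaf/1: leaf(Y) = leaf(times(q(c, L), g(2, false))).
Decompose leaf/1: Y = times(q(c, L), g(2, false)).
Bind Y := times(q(c, L), g(2, false)); no other remaining equation mentions Y.
Decompose times/2: c = c,  L = times(leaf(g(2, false)), leaf(g(2, false))).
Delete trivial equation c = c.
Bind L := times(leaf(g(2, false)), leaf(g(2, false))). Substituting into the earlier binding gives Y := times(q(c, times(leaf(g(2, false)), leaf(g(2, false)))), g(2, false)).
MGU = { M := g(2, false), N := leaf(g(2, false)), B := leaf(g(2, false)), Y := times(q(c, times(leaf(g(2, false)), leaf(g(2, false)))), g(2, false)), L := times(leaf(g(2, false)), leaf(g(2, false))) }, so Y := times(q(c, times(leaf(g(2, false)), leaf(g(2, false)))), g(2, false)).

times(q(c, times(leaf(g(2, false)), leaf(g(2, false)))), g(2, false))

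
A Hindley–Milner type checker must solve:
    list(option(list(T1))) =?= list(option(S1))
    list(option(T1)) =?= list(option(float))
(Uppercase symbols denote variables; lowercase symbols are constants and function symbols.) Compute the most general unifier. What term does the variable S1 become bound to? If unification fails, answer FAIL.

Decompose list/1: option(list(T1)) =?= option(S1).
Decompose option/1: list(T1) =?= S1.
Bind S1 := list(T1); no other remaining equation mentions S1.
Decompose list/1: option(T1) =?= option(float).
Decompose option/1: T1 =?= float.
Bind T1 := float. Substituting into the earlier binding gives S1 := list(float).
MGU = { S1 ↦ list(float), T1 ↦ float }, so S1 ↦ list(float).

list(float)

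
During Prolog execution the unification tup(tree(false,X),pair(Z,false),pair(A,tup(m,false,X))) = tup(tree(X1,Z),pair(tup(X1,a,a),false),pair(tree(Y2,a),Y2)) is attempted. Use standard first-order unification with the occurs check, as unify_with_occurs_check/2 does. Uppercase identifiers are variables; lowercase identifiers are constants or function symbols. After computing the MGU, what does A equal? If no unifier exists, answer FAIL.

tree(tup(m,false,tup(false,a,a)),a)

Decompose tup/3: tree(false,X) = tree(X1,Z),  pair(Z,false) = pair(tup(X1,a,a),false),  pair(A,tup(m,false,X)) = pair(tree(Y2,a),Y2).
Decompose tree/2: false = X1,  X = Z.
Bind X1 := false; substituting into the one remaining equation that mentions X1 gives: pair(Z,false) = pair(tup(false,a,a),false).
Bind X := Z; substituting into the one remaining equation that mentions X gives: pair(A,tup(m,false,Z)) = pair(tree(Y2,a),Y2).
Decompose pair/2: Z = tup(false,a,a),  false = false.
Bind Z := tup(false,a,a); substituting into the one remaining equation that mentions Z gives: pair(A,tup(m,false,tup(false,a,a))) = pair(tree(Y2,a),Y2). Substituting into the earlier binding gives X := tup(false,a,a).
Delete trivial equation false = false.
Decompose pair/2: A = tree(Y2,a),  tup(m,false,tup(false,a,a)) = Y2.
Bind A := tree(Y2,a); no other remaining equation mentions A.
Bind Y2 := tup(m,false,tup(false,a,a)). Substituting into the earlier binding gives A := tree(tup(m,false,tup(false,a,a)),a).
MGU = { X1 = false, X = tup(false,a,a), Z = tup(false,a,a), A = tree(tup(m,false,tup(false,a,a)),a), Y2 = tup(m,false,tup(false,a,a)) }, so A = tree(tup(m,false,tup(false,a,a)),a).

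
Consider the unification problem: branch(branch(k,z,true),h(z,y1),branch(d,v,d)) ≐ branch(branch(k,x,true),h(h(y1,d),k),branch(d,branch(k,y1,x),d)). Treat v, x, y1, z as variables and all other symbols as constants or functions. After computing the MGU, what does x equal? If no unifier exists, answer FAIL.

h(k,d)

Decompose branch/3: branch(k,z,true) ≐ branch(k,x,true),  h(z,y1) ≐ h(h(y1,d),k),  branch(d,v,d) ≐ branch(d,branch(k,y1,x),d).
Decompose branch/3: k ≐ k,  z ≐ x,  true ≐ true.
Delete trivial equation k ≐ k.
Bind z := x; substituting into the one remaining equation that mentions z gives: h(x,y1) ≐ h(h(y1,d),k).
Delete trivial equation true ≐ true.
Decompose h/2: x ≐ h(y1,d),  y1 ≐ k.
Bind x := h(y1,d); substituting into the one remaining equation that mentions x gives: branch(d,v,d) ≐ branch(d,branch(k,y1,h(y1,d)),d). Substituting into the earlier binding gives z := h(y1,d).
Bind y1 := k; substituting into the remaining equation gives: branch(d,v,d) ≐ branch(d,branch(k,k,h(k,d)),d). Substituting into the earlier bindings gives z := h(k,d), x := h(k,d).
Decompose branch/3: d ≐ d,  v ≐ branch(k,k,h(k,d)),  d ≐ d.
Delete trivial equation d ≐ d.
Bind v := branch(k,k,h(k,d)); no other remaining equation mentions v.
Delete trivial equation d ≐ d.
MGU = { z ↦ h(k,d), x ↦ h(k,d), y1 ↦ k, v ↦ branch(k,k,h(k,d)) }, so x ↦ h(k,d).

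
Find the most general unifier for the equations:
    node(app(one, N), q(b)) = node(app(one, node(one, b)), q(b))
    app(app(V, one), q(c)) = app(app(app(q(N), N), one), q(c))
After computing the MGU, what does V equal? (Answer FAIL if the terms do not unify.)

Decompose node/2: app(one, N) = app(one, node(one, b)),  q(b) = q(b).
Decompose app/2: one = one,  N = node(one, b).
Delete trivial equation one = one.
Bind N := node(one, b); substituting into the one remaining equation that mentions N gives: app(app(V, one), q(c)) = app(app(app(q(node(one, b)), node(one, b)), one), q(c)).
Delete trivial equation q(b) = q(b).
Decompose app/2: app(V, one) = app(app(q(node(one, b)), node(one, b)), one),  q(c) = q(c).
Decompose app/2: V = app(q(node(one, b)), node(one, b)),  one = one.
Bind V := app(q(node(one, b)), node(one, b)); no other remaining equation mentions V.
Delete trivial equation one = one.
Delete trivial equation q(c) = q(c).
MGU = { N ↦ node(one, b), V ↦ app(q(node(one, b)), node(one, b)) }, so V ↦ app(q(node(one, b)), node(one, b)).

app(q(node(one, b)), node(one, b))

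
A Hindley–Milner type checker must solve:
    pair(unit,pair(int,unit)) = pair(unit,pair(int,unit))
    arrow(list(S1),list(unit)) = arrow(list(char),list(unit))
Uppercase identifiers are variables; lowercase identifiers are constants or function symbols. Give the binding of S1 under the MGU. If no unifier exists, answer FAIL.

char

Delete trivial equation pair(unit,pair(int,unit)) = pair(unit,pair(int,unit)).
Decompose arrow/2: list(S1) = list(char),  list(unit) = list(unit).
Decompose list/1: S1 = char.
Bind S1 := char; no other remaining equation mentions S1.
Delete trivial equation list(unit) = list(unit).
MGU = { S1 -> char }, so S1 -> char.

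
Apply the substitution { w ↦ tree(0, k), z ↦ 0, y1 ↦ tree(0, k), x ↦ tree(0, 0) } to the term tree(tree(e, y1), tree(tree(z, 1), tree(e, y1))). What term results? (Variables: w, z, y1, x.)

tree(tree(e, tree(0, k)), tree(tree(0, 1), tree(e, tree(0, k))))

Replace each occurrence of z with 0.
Replace each occurrence of y1 with tree(0, k).
Result: tree(tree(e, tree(0, k)), tree(tree(0, 1), tree(e, tree(0, k)))).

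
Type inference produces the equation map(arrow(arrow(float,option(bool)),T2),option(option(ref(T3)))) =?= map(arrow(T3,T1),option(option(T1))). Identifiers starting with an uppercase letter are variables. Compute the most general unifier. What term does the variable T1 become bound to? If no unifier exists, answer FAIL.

ref(arrow(float,option(bool)))

Decompose map/2: arrow(arrow(float,option(bool)),T2) =?= arrow(T3,T1),  option(option(ref(T3))) =?= option(option(T1)).
Decompose arrow/2: arrow(float,option(bool)) =?= T3,  T2 =?= T1.
Bind T3 := arrow(float,option(bool)); substituting into the one remaining equation that mentions T3 gives: option(option(ref(arrow(float,option(bool))))) =?= option(option(T1)).
Bind T2 := T1; no other remaining equation mentions T2.
Decompose option/1: option(ref(arrow(float,option(bool)))) =?= option(T1).
Decompose option/1: ref(arrow(float,option(bool))) =?= T1.
Bind T1 := ref(arrow(float,option(bool))). Substituting into the earlier binding gives T2 := ref(arrow(float,option(bool))).
MGU = { T3 := arrow(float,option(bool)), T2 := ref(arrow(float,option(bool))), T1 := ref(arrow(float,option(bool))) }, so T1 := ref(arrow(float,option(bool))).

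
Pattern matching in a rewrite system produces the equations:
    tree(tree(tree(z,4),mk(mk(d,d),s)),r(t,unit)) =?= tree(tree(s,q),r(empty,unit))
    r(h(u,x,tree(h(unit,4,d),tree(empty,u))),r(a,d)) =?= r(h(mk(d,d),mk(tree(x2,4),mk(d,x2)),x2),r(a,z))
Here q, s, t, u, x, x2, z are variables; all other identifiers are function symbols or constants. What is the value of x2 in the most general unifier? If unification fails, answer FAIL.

tree(h(unit,4,d),tree(empty,mk(d,d)))

Decompose tree/2: tree(tree(z,4),mk(mk(d,d),s)) =?= tree(s,q),  r(t,unit) =?= r(empty,unit).
Decompose tree/2: tree(z,4) =?= s,  mk(mk(d,d),s) =?= q.
Bind s := tree(z,4); substituting into the one remaining equation that mentions s gives: mk(mk(d,d),tree(z,4)) =?= q.
Bind q := mk(mk(d,d),tree(z,4)); no other remaining equation mentions q.
Decompose r/2: t =?= empty,  unit =?= unit.
Bind t := empty; no other remaining equation mentions t.
Delete trivial equation unit =?= unit.
Decompose r/2: h(u,x,tree(h(unit,4,d),tree(empty,u))) =?= h(mk(d,d),mk(tree(x2,4),mk(d,x2)),x2),  r(a,d) =?= r(a,z).
Decompose h/3: u =?= mk(d,d),  x =?= mk(tree(x2,4),mk(d,x2)),  tree(h(unit,4,d),tree(empty,u)) =?= x2.
Bind u := mk(d,d); substituting into the one remaining equation that mentions u gives: tree(h(unit,4,d),tree(empty,mk(d,d))) =?= x2.
Bind x := mk(tree(x2,4),mk(d,x2)); no other remaining equation mentions x.
Bind x2 := tree(h(unit,4,d),tree(empty,mk(d,d))); no other remaining equation mentions x2. Substituting into the earlier binding gives x := mk(tree(tree(h(unit,4,d),tree(empty,mk(d,d))),4),mk(d,tree(h(unit,4,d),tree(empty,mk(d,d))))).
Decompose r/2: a =?= a,  d =?= z.
Delete trivial equation a =?= a.
Bind z := d. Substituting into the earlier bindings gives s := tree(d,4), q := mk(mk(d,d),tree(d,4)).
MGU = { s := tree(d,4), q := mk(mk(d,d),tree(d,4)), t := empty, u := mk(d,d), x := mk(tree(tree(h(unit,4,d),tree(empty,mk(d,d))),4),mk(d,tree(h(unit,4,d),tree(empty,mk(d,d))))), x2 := tree(h(unit,4,d),tree(empty,mk(d,d))), z := d }, so x2 := tree(h(unit,4,d),tree(empty,mk(d,d))).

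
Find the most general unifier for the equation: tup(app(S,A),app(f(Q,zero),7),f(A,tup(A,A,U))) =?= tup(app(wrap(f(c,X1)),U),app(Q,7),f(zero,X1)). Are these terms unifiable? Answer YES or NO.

Decompose tup/3: app(S,A) =?= app(wrap(f(c,X1)),U),  app(f(Q,zero),7) =?= app(Q,7),  f(A,tup(A,A,U)) =?= f(zero,X1).
Decompose app/2: S =?= wrap(f(c,X1)),  A =?= U.
Bind S := wrap(f(c,X1)); no other remaining equation mentions S.
Bind A := U; substituting into the one remaining equation that mentions A gives: f(U,tup(U,U,U)) =?= f(zero,X1).
Decompose app/2: f(Q,zero) =?= Q,  7 =?= 7.
Occurs check fails: Q occurs in f(Q,zero); the equation Q =?= f(Q,zero) has no finite solution.

NO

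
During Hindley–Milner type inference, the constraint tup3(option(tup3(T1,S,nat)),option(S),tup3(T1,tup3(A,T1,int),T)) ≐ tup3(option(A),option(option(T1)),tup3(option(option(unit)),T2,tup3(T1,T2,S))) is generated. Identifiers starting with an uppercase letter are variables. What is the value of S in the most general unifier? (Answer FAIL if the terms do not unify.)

Decompose tup3/3: option(tup3(T1,S,nat)) ≐ option(A),  option(S) ≐ option(option(T1)),  tup3(T1,tup3(A,T1,int),T) ≐ tup3(option(option(unit)),T2,tup3(T1,T2,S)).
Decompose option/1: tup3(T1,S,nat) ≐ A.
Bind A := tup3(T1,S,nat); substituting into the one remaining equation that mentions A gives: tup3(T1,tup3(tup3(T1,S,nat),T1,int),T) ≐ tup3(option(option(unit)),T2,tup3(T1,T2,S)).
Decompose option/1: S ≐ option(T1).
Bind S := option(T1); substituting into the remaining equation gives: tup3(T1,tup3(tup3(T1,option(T1),nat),T1,int),T) ≐ tup3(option(option(unit)),T2,tup3(T1,T2,option(T1))). Substituting into the earlier binding gives A := tup3(T1,option(T1),nat).
Decompose tup3/3: T1 ≐ option(option(unit)),  tup3(tup3(T1,option(T1),nat),T1,int) ≐ T2,  T ≐ tup3(T1,T2,option(T1)).
Bind T1 := option(option(unit)); substituting into the remaining equations gives: tup3(tup3(option(option(unit)),option(option(option(unit))),nat),option(option(unit)),int) ≐ T2,  T ≐ tup3(option(option(unit)),T2,option(option(option(unit)))). Substituting into the earlier bindings gives A := tup3(option(option(unit)),option(option(option(unit))),nat), S := option(option(option(unit))).
Bind T2 := tup3(tup3(option(option(unit)),option(option(option(unit))),nat),option(option(unit)),int); substituting into the remaining equation gives: T ≐ tup3(option(option(unit)),tup3(tup3(option(option(unit)),option(option(option(unit))),nat),option(option(unit)),int),option(option(option(unit)))).
Bind T := tup3(option(option(unit)),tup3(tup3(option(option(unit)),option(option(option(unit))),nat),option(option(unit)),int),option(option(option(unit)))).
MGU = { A := tup3(option(option(unit)),option(option(option(unit))),nat), S := option(option(option(unit))), T1 := option(option(unit)), T2 := tup3(tup3(option(option(unit)),option(option(option(unit))),nat),option(option(unit)),int), T := tup3(option(option(unit)),tup3(tup3(option(option(unit)),option(option(option(unit))),nat),option(option(unit)),int),option(option(option(unit)))) }, so S := option(option(option(unit))).

option(option(option(unit)))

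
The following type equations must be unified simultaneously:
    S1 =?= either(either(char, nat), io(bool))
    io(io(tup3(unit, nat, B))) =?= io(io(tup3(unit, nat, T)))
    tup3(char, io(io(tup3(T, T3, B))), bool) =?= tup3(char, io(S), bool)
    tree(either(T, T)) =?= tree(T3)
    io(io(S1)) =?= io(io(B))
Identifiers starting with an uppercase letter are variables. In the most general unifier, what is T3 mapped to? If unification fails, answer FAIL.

Bind S1 := either(either(char, nat), io(bool)); substituting into the one remaining equation that mentions S1 gives: io(io(either(either(char, nat), io(bool)))) =?= io(io(B)).
Decompose io/1: io(tup3(unit, nat, B)) =?= io(tup3(unit, nat, T)).
Decompose io/1: tup3(unit, nat, B) =?= tup3(unit, nat, T).
Decompose tup3/3: unit =?= unit,  nat =?= nat,  B =?= T.
Delete trivial equation unit =?= unit.
Delete trivial equation nat =?= nat.
Bind B := T; substituting into the 2 remaining equations that mention B gives: tup3(char, io(io(tup3(T, T3, T))), bool) =?= tup3(char, io(S), bool),  io(io(either(either(char, nat), io(bool)))) =?= io(io(T)).
Decompose tup3/3: char =?= char,  io(io(tup3(T, T3, T))) =?= io(S),  bool =?= bool.
Delete trivial equation char =?= char.
Decompose io/1: io(tup3(T, T3, T)) =?= S.
Bind S := io(tup3(T, T3, T)); no other remaining equation mentions S.
Delete trivial equation bool =?= bool.
Decompose tree/1: either(T, T) =?= T3.
Bind T3 := either(T, T); no other remaining equation mentions T3. Substituting into the earlier binding gives S := io(tup3(T, either(T, T), T)).
Decompose io/1: io(either(either(char, nat), io(bool))) =?= io(T).
Decompose io/1: either(either(char, nat), io(bool)) =?= T.
Bind T := either(either(char, nat), io(bool)). Substituting into the earlier bindings gives B := either(either(char, nat), io(bool)), S := io(tup3(either(either(char, nat), io(bool)), either(either(either(char, nat), io(bool)), either(either(char, nat), io(bool))), either(either(char, nat), io(bool)))), T3 := either(either(either(char, nat), io(bool)), either(either(char, nat), io(bool))).
MGU = { S1 ↦ either(either(char, nat), io(bool)), B ↦ either(either(char, nat), io(bool)), S ↦ io(tup3(either(either(char, nat), io(bool)), either(either(either(char, nat), io(bool)), either(either(char, nat), io(bool))), either(either(char, nat), io(bool)))), T3 ↦ either(either(either(char, nat), io(bool)), either(either(char, nat), io(bool))), T ↦ either(either(char, nat), io(bool)) }, so T3 ↦ either(either(either(char, nat), io(bool)), either(either(char, nat), io(bool))).

either(either(either(char, nat), io(bool)), either(either(char, nat), io(bool)))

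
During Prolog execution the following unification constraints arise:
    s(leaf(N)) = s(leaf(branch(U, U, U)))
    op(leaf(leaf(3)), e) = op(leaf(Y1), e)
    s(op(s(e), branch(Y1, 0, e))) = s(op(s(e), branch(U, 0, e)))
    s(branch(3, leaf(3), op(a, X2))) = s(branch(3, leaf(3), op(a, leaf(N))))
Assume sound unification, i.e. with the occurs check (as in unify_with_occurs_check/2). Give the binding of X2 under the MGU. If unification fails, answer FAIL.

Decompose s/1: leaf(N) = leaf(branch(U, U, U)).
Decompose leaf/1: N = branch(U, U, U).
Bind N := branch(U, U, U); substituting into the one remaining equation that mentions N gives: s(branch(3, leaf(3), op(a, X2))) = s(branch(3, leaf(3), op(a, leaf(branch(U, U, U))))).
Decompose op/2: leaf(leaf(3)) = leaf(Y1),  e = e.
Decompose leaf/1: leaf(3) = Y1.
Bind Y1 := leaf(3); substituting into the one remaining equation that mentions Y1 gives: s(op(s(e), branch(leaf(3), 0, e))) = s(op(s(e), branch(U, 0, e))).
Delete trivial equation e = e.
Decompose s/1: op(s(e), branch(leaf(3), 0, e)) = op(s(e), branch(U, 0, e)).
Decompose op/2: s(e) = s(e),  branch(leaf(3), 0, e) = branch(U, 0, e).
Delete trivial equation s(e) = s(e).
Decompose branch/3: leaf(3) = U,  0 = 0,  e = e.
Bind U := leaf(3); substituting into the one remaining equation that mentions U gives: s(branch(3, leaf(3), op(a, X2))) = s(branch(3, leaf(3), op(a, leaf(branch(leaf(3), leaf(3), leaf(3)))))). Substituting into the earlier binding gives N := branch(leaf(3), leaf(3), leaf(3)).
Delete trivial equation 0 = 0.
Delete trivial equation e = e.
Decompose s/1: branch(3, leaf(3), op(a, X2)) = branch(3, leaf(3), op(a, leaf(branch(leaf(3), leaf(3), leaf(3))))).
Decompose branch/3: 3 = 3,  leaf(3) = leaf(3),  op(a, X2) = op(a, leaf(branch(leaf(3), leaf(3), leaf(3)))).
Delete trivial equation 3 = 3.
Delete trivial equation leaf(3) = leaf(3).
Decompose op/2: a = a,  X2 = leaf(branch(leaf(3), leaf(3), leaf(3))).
Delete trivial equation a = a.
Bind X2 := leaf(branch(leaf(3), leaf(3), leaf(3))).
MGU = { N -> branch(leaf(3), leaf(3), leaf(3)), Y1 -> leaf(3), U -> leaf(3), X2 -> leaf(branch(leaf(3), leaf(3), leaf(3))) }, so X2 -> leaf(branch(leaf(3), leaf(3), leaf(3))).

leaf(branch(leaf(3), leaf(3), leaf(3)))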